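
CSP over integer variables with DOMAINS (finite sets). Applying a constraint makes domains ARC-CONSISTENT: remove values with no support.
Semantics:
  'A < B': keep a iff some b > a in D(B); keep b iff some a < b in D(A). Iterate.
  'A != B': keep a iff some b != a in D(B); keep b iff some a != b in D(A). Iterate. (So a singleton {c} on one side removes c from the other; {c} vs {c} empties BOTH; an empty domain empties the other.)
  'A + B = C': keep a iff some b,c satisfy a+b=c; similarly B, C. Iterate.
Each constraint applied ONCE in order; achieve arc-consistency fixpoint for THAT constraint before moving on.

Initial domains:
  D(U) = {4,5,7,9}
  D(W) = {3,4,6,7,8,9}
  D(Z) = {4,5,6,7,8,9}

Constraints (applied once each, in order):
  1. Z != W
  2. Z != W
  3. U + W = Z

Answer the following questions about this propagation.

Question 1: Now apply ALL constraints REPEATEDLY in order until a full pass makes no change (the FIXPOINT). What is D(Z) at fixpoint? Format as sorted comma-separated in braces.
Answer: {7,8,9}

Derivation:
pass 0 (initial): D(Z)={4,5,6,7,8,9}
pass 1: U {4,5,7,9}->{4,5}; W {3,4,6,7,8,9}->{3,4}; Z {4,5,6,7,8,9}->{7,8,9}
pass 2: no change
Fixpoint after 2 passes: D(Z) = {7,8,9}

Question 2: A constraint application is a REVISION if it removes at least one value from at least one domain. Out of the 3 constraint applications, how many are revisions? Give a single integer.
Answer: 1

Derivation:
Constraint 1 (Z != W) on D(Z)={4,5,6,7,8,9} D(W)={3,4,6,7,8,9}: no change => not a revision
Constraint 2 (Z != W) on D(Z)={4,5,6,7,8,9} D(W)={3,4,6,7,8,9}: no change => not a revision
Constraint 3 (U + W = Z) on D(U)={4,5,7,9} D(W)={3,4,6,7,8,9} D(Z)={4,5,6,7,8,9}: U {4,5,7,9}->{4,5}; W {3,4,6,7,8,9}->{3,4}; Z {4,5,6,7,8,9}->{7,8,9} => REVISION
Total revisions = 1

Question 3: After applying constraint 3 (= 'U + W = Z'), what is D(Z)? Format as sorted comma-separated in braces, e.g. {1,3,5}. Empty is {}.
Constraint 1 (Z != W) on D(Z)={4,5,6,7,8,9} D(W)={3,4,6,7,8,9}: no change
Constraint 2 (Z != W) on D(Z)={4,5,6,7,8,9} D(W)={3,4,6,7,8,9}: no change
Constraint 3 (U + W = Z) on D(U)={4,5,7,9} D(W)={3,4,6,7,8,9} D(Z)={4,5,6,7,8,9}: U {4,5,7,9}->{4,5}; W {3,4,6,7,8,9}->{3,4}; Z {4,5,6,7,8,9}->{7,8,9}
So after constraint 3: D(Z) = {7,8,9}

Answer: {7,8,9}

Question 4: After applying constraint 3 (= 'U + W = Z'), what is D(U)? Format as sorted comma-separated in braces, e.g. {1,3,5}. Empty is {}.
Answer: {4,5}

Derivation:
Constraint 1 (Z != W) on D(Z)={4,5,6,7,8,9} D(W)={3,4,6,7,8,9}: no change
Constraint 2 (Z != W) on D(Z)={4,5,6,7,8,9} D(W)={3,4,6,7,8,9}: no change
Constraint 3 (U + W = Z) on D(U)={4,5,7,9} D(W)={3,4,6,7,8,9} D(Z)={4,5,6,7,8,9}: U {4,5,7,9}->{4,5}; W {3,4,6,7,8,9}->{3,4}; Z {4,5,6,7,8,9}->{7,8,9}
So after constraint 3: D(U) = {4,5}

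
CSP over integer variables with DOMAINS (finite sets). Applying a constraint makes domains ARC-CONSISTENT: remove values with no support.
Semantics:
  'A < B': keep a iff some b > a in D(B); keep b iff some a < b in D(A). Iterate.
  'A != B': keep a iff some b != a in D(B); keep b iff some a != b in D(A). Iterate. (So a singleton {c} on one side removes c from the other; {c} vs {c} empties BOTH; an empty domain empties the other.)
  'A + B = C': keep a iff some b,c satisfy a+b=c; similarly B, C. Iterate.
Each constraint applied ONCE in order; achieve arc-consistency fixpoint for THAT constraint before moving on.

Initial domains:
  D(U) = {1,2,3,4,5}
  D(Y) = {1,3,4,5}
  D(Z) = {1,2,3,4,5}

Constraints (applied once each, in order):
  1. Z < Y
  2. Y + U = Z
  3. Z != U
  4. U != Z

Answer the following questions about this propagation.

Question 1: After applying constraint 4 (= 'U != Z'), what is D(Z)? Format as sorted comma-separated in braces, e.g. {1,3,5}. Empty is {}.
Answer: {4}

Derivation:
Constraint 1 (Z < Y) on D(Z)={1,2,3,4,5} D(Y)={1,3,4,5}: Z {1,2,3,4,5}->{1,2,3,4}; Y {1,3,4,5}->{3,4,5}
Constraint 2 (Y + U = Z) on D(Y)={3,4,5} D(U)={1,2,3,4,5} D(Z)={1,2,3,4}: Y {3,4,5}->{3}; U {1,2,3,4,5}->{1}; Z {1,2,3,4}->{4}
Constraint 3 (Z != U) on D(Z)={4} D(U)={1}: no change
Constraint 4 (U != Z) on D(U)={1} D(Z)={4}: no change
So after constraint 4: D(Z) = {4}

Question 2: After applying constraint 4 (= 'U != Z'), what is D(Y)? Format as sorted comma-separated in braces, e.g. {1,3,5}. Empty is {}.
Constraint 1 (Z < Y) on D(Z)={1,2,3,4,5} D(Y)={1,3,4,5}: Z {1,2,3,4,5}->{1,2,3,4}; Y {1,3,4,5}->{3,4,5}
Constraint 2 (Y + U = Z) on D(Y)={3,4,5} D(U)={1,2,3,4,5} D(Z)={1,2,3,4}: Y {3,4,5}->{3}; U {1,2,3,4,5}->{1}; Z {1,2,3,4}->{4}
Constraint 3 (Z != U) on D(Z)={4} D(U)={1}: no change
Constraint 4 (U != Z) on D(U)={1} D(Z)={4}: no change
So after constraint 4: D(Y) = {3}

Answer: {3}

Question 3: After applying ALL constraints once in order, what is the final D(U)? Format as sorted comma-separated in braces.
Constraint 1 (Z < Y) on D(Z)={1,2,3,4,5} D(Y)={1,3,4,5}: Z {1,2,3,4,5}->{1,2,3,4}; Y {1,3,4,5}->{3,4,5}
Constraint 2 (Y + U = Z) on D(Y)={3,4,5} D(U)={1,2,3,4,5} D(Z)={1,2,3,4}: Y {3,4,5}->{3}; U {1,2,3,4,5}->{1}; Z {1,2,3,4}->{4}
Constraint 3 (Z != U) on D(Z)={4} D(U)={1}: no change
Constraint 4 (U != Z) on D(U)={1} D(Z)={4}: no change
So after all 4 constraints: D(U) = {1}

Answer: {1}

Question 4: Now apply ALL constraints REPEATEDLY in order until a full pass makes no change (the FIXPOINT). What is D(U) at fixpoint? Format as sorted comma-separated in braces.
pass 0 (initial): D(U)={1,2,3,4,5}
pass 1: U {1,2,3,4,5}->{1}; Y {1,3,4,5}->{3}; Z {1,2,3,4,5}->{4}
pass 2: U {1}->{}; Y {3}->{}; Z {4}->{}
pass 3: no change
Fixpoint after 3 passes: D(U) = {}

Answer: {}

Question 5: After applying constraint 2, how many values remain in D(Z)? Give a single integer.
Constraint 1 (Z < Y) on D(Z)={1,2,3,4,5} D(Y)={1,3,4,5}: Z {1,2,3,4,5}->{1,2,3,4}; Y {1,3,4,5}->{3,4,5}
Constraint 2 (Y + U = Z) on D(Y)={3,4,5} D(U)={1,2,3,4,5} D(Z)={1,2,3,4}: Y {3,4,5}->{3}; U {1,2,3,4,5}->{1}; Z {1,2,3,4}->{4}
So after constraint 2: D(Z)={4}, size = 1

Answer: 1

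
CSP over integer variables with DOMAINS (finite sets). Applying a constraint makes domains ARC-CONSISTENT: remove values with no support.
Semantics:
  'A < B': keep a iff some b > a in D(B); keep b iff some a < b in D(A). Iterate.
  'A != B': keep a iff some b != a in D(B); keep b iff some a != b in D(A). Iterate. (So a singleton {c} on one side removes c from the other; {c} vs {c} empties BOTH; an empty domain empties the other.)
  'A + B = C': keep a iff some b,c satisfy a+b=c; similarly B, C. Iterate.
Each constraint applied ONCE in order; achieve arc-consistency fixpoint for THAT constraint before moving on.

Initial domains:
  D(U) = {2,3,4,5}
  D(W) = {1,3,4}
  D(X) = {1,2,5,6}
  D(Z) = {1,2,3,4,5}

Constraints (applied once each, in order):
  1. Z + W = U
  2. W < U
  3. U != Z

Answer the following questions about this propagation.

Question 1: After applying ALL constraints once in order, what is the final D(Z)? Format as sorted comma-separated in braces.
Constraint 1 (Z + W = U) on D(Z)={1,2,3,4,5} D(W)={1,3,4} D(U)={2,3,4,5}: Z {1,2,3,4,5}->{1,2,3,4}
Constraint 2 (W < U) on D(W)={1,3,4} D(U)={2,3,4,5}: no change
Constraint 3 (U != Z) on D(U)={2,3,4,5} D(Z)={1,2,3,4}: no change
So after all 3 constraints: D(Z) = {1,2,3,4}

Answer: {1,2,3,4}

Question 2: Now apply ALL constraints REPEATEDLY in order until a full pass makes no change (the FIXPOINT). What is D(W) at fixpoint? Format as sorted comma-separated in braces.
pass 0 (initial): D(W)={1,3,4}
pass 1: Z {1,2,3,4,5}->{1,2,3,4}
pass 2: no change
Fixpoint after 2 passes: D(W) = {1,3,4}

Answer: {1,3,4}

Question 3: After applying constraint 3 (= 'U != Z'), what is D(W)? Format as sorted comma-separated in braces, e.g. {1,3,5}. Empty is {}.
Constraint 1 (Z + W = U) on D(Z)={1,2,3,4,5} D(W)={1,3,4} D(U)={2,3,4,5}: Z {1,2,3,4,5}->{1,2,3,4}
Constraint 2 (W < U) on D(W)={1,3,4} D(U)={2,3,4,5}: no change
Constraint 3 (U != Z) on D(U)={2,3,4,5} D(Z)={1,2,3,4}: no change
So after constraint 3: D(W) = {1,3,4}

Answer: {1,3,4}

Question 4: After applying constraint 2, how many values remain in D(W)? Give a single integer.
Answer: 3

Derivation:
Constraint 1 (Z + W = U) on D(Z)={1,2,3,4,5} D(W)={1,3,4} D(U)={2,3,4,5}: Z {1,2,3,4,5}->{1,2,3,4}
Constraint 2 (W < U) on D(W)={1,3,4} D(U)={2,3,4,5}: no change
So after constraint 2: D(W)={1,3,4}, size = 3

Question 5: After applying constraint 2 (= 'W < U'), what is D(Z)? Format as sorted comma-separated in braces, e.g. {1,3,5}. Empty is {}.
Constraint 1 (Z + W = U) on D(Z)={1,2,3,4,5} D(W)={1,3,4} D(U)={2,3,4,5}: Z {1,2,3,4,5}->{1,2,3,4}
Constraint 2 (W < U) on D(W)={1,3,4} D(U)={2,3,4,5}: no change
So after constraint 2: D(Z) = {1,2,3,4}

Answer: {1,2,3,4}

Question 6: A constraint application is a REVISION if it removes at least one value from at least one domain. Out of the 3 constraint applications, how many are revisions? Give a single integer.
Constraint 1 (Z + W = U) on D(Z)={1,2,3,4,5} D(W)={1,3,4} D(U)={2,3,4,5}: Z {1,2,3,4,5}->{1,2,3,4} => REVISION
Constraint 2 (W < U) on D(W)={1,3,4} D(U)={2,3,4,5}: no change => not a revision
Constraint 3 (U != Z) on D(U)={2,3,4,5} D(Z)={1,2,3,4}: no change => not a revision
Total revisions = 1

Answer: 1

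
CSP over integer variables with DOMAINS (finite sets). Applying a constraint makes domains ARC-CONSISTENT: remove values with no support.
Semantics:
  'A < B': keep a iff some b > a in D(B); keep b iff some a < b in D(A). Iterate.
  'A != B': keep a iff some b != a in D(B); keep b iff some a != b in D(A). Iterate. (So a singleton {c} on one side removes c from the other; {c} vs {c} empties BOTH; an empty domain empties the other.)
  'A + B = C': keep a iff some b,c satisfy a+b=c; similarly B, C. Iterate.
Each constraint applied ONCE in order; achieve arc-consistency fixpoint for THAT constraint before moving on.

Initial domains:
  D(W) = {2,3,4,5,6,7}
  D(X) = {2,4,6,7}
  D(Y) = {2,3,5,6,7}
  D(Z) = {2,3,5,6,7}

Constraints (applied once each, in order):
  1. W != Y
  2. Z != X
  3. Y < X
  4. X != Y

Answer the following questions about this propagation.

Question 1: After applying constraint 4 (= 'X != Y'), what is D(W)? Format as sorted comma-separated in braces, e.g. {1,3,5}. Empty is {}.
Answer: {2,3,4,5,6,7}

Derivation:
Constraint 1 (W != Y) on D(W)={2,3,4,5,6,7} D(Y)={2,3,5,6,7}: no change
Constraint 2 (Z != X) on D(Z)={2,3,5,6,7} D(X)={2,4,6,7}: no change
Constraint 3 (Y < X) on D(Y)={2,3,5,6,7} D(X)={2,4,6,7}: Y {2,3,5,6,7}->{2,3,5,6}; X {2,4,6,7}->{4,6,7}
Constraint 4 (X != Y) on D(X)={4,6,7} D(Y)={2,3,5,6}: no change
So after constraint 4: D(W) = {2,3,4,5,6,7}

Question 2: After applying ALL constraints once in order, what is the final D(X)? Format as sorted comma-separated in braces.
Answer: {4,6,7}

Derivation:
Constraint 1 (W != Y) on D(W)={2,3,4,5,6,7} D(Y)={2,3,5,6,7}: no change
Constraint 2 (Z != X) on D(Z)={2,3,5,6,7} D(X)={2,4,6,7}: no change
Constraint 3 (Y < X) on D(Y)={2,3,5,6,7} D(X)={2,4,6,7}: Y {2,3,5,6,7}->{2,3,5,6}; X {2,4,6,7}->{4,6,7}
Constraint 4 (X != Y) on D(X)={4,6,7} D(Y)={2,3,5,6}: no change
So after all 4 constraints: D(X) = {4,6,7}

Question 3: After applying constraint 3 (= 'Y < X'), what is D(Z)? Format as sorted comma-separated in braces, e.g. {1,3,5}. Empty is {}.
Constraint 1 (W != Y) on D(W)={2,3,4,5,6,7} D(Y)={2,3,5,6,7}: no change
Constraint 2 (Z != X) on D(Z)={2,3,5,6,7} D(X)={2,4,6,7}: no change
Constraint 3 (Y < X) on D(Y)={2,3,5,6,7} D(X)={2,4,6,7}: Y {2,3,5,6,7}->{2,3,5,6}; X {2,4,6,7}->{4,6,7}
So after constraint 3: D(Z) = {2,3,5,6,7}

Answer: {2,3,5,6,7}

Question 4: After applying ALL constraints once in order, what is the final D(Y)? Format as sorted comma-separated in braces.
Answer: {2,3,5,6}

Derivation:
Constraint 1 (W != Y) on D(W)={2,3,4,5,6,7} D(Y)={2,3,5,6,7}: no change
Constraint 2 (Z != X) on D(Z)={2,3,5,6,7} D(X)={2,4,6,7}: no change
Constraint 3 (Y < X) on D(Y)={2,3,5,6,7} D(X)={2,4,6,7}: Y {2,3,5,6,7}->{2,3,5,6}; X {2,4,6,7}->{4,6,7}
Constraint 4 (X != Y) on D(X)={4,6,7} D(Y)={2,3,5,6}: no change
So after all 4 constraints: D(Y) = {2,3,5,6}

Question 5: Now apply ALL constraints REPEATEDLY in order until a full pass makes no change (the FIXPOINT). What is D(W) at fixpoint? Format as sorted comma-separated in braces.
pass 0 (initial): D(W)={2,3,4,5,6,7}
pass 1: X {2,4,6,7}->{4,6,7}; Y {2,3,5,6,7}->{2,3,5,6}
pass 2: no change
Fixpoint after 2 passes: D(W) = {2,3,4,5,6,7}

Answer: {2,3,4,5,6,7}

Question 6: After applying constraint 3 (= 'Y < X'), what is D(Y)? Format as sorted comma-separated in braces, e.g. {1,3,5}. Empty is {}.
Answer: {2,3,5,6}

Derivation:
Constraint 1 (W != Y) on D(W)={2,3,4,5,6,7} D(Y)={2,3,5,6,7}: no change
Constraint 2 (Z != X) on D(Z)={2,3,5,6,7} D(X)={2,4,6,7}: no change
Constraint 3 (Y < X) on D(Y)={2,3,5,6,7} D(X)={2,4,6,7}: Y {2,3,5,6,7}->{2,3,5,6}; X {2,4,6,7}->{4,6,7}
So after constraint 3: D(Y) = {2,3,5,6}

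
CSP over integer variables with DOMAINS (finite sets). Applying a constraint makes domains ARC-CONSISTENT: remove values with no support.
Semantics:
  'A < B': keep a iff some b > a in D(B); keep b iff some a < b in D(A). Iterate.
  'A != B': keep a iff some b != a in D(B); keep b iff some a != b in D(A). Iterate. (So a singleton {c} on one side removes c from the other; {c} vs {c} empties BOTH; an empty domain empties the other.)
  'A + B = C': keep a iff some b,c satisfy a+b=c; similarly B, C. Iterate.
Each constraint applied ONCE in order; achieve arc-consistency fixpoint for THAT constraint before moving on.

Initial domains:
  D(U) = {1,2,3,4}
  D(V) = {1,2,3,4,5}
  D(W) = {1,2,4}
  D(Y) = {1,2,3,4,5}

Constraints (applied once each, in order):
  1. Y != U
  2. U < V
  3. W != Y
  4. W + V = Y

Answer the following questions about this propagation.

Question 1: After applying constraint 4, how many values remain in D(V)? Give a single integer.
Answer: 3

Derivation:
Constraint 1 (Y != U) on D(Y)={1,2,3,4,5} D(U)={1,2,3,4}: no change
Constraint 2 (U < V) on D(U)={1,2,3,4} D(V)={1,2,3,4,5}: V {1,2,3,4,5}->{2,3,4,5}
Constraint 3 (W != Y) on D(W)={1,2,4} D(Y)={1,2,3,4,5}: no change
Constraint 4 (W + V = Y) on D(W)={1,2,4} D(V)={2,3,4,5} D(Y)={1,2,3,4,5}: W {1,2,4}->{1,2}; V {2,3,4,5}->{2,3,4}; Y {1,2,3,4,5}->{3,4,5}
So after constraint 4: D(V)={2,3,4}, size = 3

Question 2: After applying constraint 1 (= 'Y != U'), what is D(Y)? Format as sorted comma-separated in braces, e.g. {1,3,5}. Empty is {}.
Answer: {1,2,3,4,5}

Derivation:
Constraint 1 (Y != U) on D(Y)={1,2,3,4,5} D(U)={1,2,3,4}: no change
So after constraint 1: D(Y) = {1,2,3,4,5}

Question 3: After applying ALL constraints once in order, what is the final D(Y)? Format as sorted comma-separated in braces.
Constraint 1 (Y != U) on D(Y)={1,2,3,4,5} D(U)={1,2,3,4}: no change
Constraint 2 (U < V) on D(U)={1,2,3,4} D(V)={1,2,3,4,5}: V {1,2,3,4,5}->{2,3,4,5}
Constraint 3 (W != Y) on D(W)={1,2,4} D(Y)={1,2,3,4,5}: no change
Constraint 4 (W + V = Y) on D(W)={1,2,4} D(V)={2,3,4,5} D(Y)={1,2,3,4,5}: W {1,2,4}->{1,2}; V {2,3,4,5}->{2,3,4}; Y {1,2,3,4,5}->{3,4,5}
So after all 4 constraints: D(Y) = {3,4,5}

Answer: {3,4,5}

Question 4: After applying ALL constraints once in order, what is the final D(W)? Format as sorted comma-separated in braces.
Answer: {1,2}

Derivation:
Constraint 1 (Y != U) on D(Y)={1,2,3,4,5} D(U)={1,2,3,4}: no change
Constraint 2 (U < V) on D(U)={1,2,3,4} D(V)={1,2,3,4,5}: V {1,2,3,4,5}->{2,3,4,5}
Constraint 3 (W != Y) on D(W)={1,2,4} D(Y)={1,2,3,4,5}: no change
Constraint 4 (W + V = Y) on D(W)={1,2,4} D(V)={2,3,4,5} D(Y)={1,2,3,4,5}: W {1,2,4}->{1,2}; V {2,3,4,5}->{2,3,4}; Y {1,2,3,4,5}->{3,4,5}
So after all 4 constraints: D(W) = {1,2}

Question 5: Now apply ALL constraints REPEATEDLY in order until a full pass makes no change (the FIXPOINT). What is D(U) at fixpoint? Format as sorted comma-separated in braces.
Answer: {1,2,3}

Derivation:
pass 0 (initial): D(U)={1,2,3,4}
pass 1: V {1,2,3,4,5}->{2,3,4}; W {1,2,4}->{1,2}; Y {1,2,3,4,5}->{3,4,5}
pass 2: U {1,2,3,4}->{1,2,3}
pass 3: no change
Fixpoint after 3 passes: D(U) = {1,2,3}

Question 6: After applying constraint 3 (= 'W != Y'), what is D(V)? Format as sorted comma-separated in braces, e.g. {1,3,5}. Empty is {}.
Constraint 1 (Y != U) on D(Y)={1,2,3,4,5} D(U)={1,2,3,4}: no change
Constraint 2 (U < V) on D(U)={1,2,3,4} D(V)={1,2,3,4,5}: V {1,2,3,4,5}->{2,3,4,5}
Constraint 3 (W != Y) on D(W)={1,2,4} D(Y)={1,2,3,4,5}: no change
So after constraint 3: D(V) = {2,3,4,5}

Answer: {2,3,4,5}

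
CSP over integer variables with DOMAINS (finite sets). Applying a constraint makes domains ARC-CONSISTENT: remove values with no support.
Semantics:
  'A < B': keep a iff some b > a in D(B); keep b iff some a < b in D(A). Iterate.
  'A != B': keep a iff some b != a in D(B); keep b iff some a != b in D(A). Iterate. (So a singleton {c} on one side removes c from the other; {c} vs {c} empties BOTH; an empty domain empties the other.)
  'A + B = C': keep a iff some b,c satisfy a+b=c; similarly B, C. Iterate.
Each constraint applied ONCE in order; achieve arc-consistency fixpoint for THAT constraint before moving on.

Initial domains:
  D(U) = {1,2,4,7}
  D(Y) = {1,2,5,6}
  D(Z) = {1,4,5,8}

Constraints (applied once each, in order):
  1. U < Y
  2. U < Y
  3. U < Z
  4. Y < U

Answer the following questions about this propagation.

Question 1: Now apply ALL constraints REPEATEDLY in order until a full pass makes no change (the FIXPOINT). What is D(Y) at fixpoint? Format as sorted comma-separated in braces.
Answer: {}

Derivation:
pass 0 (initial): D(Y)={1,2,5,6}
pass 1: U {1,2,4,7}->{4}; Y {1,2,5,6}->{2}; Z {1,4,5,8}->{4,5,8}
pass 2: U {4}->{}; Y {2}->{}; Z {4,5,8}->{}
pass 3: no change
Fixpoint after 3 passes: D(Y) = {}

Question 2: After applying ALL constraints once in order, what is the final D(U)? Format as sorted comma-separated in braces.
Constraint 1 (U < Y) on D(U)={1,2,4,7} D(Y)={1,2,5,6}: U {1,2,4,7}->{1,2,4}; Y {1,2,5,6}->{2,5,6}
Constraint 2 (U < Y) on D(U)={1,2,4} D(Y)={2,5,6}: no change
Constraint 3 (U < Z) on D(U)={1,2,4} D(Z)={1,4,5,8}: Z {1,4,5,8}->{4,5,8}
Constraint 4 (Y < U) on D(Y)={2,5,6} D(U)={1,2,4}: Y {2,5,6}->{2}; U {1,2,4}->{4}
So after all 4 constraints: D(U) = {4}

Answer: {4}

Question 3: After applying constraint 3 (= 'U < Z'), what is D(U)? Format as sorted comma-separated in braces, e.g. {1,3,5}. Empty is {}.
Answer: {1,2,4}

Derivation:
Constraint 1 (U < Y) on D(U)={1,2,4,7} D(Y)={1,2,5,6}: U {1,2,4,7}->{1,2,4}; Y {1,2,5,6}->{2,5,6}
Constraint 2 (U < Y) on D(U)={1,2,4} D(Y)={2,5,6}: no change
Constraint 3 (U < Z) on D(U)={1,2,4} D(Z)={1,4,5,8}: Z {1,4,5,8}->{4,5,8}
So after constraint 3: D(U) = {1,2,4}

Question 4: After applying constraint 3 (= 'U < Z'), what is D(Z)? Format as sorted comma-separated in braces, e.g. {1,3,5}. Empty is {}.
Constraint 1 (U < Y) on D(U)={1,2,4,7} D(Y)={1,2,5,6}: U {1,2,4,7}->{1,2,4}; Y {1,2,5,6}->{2,5,6}
Constraint 2 (U < Y) on D(U)={1,2,4} D(Y)={2,5,6}: no change
Constraint 3 (U < Z) on D(U)={1,2,4} D(Z)={1,4,5,8}: Z {1,4,5,8}->{4,5,8}
So after constraint 3: D(Z) = {4,5,8}

Answer: {4,5,8}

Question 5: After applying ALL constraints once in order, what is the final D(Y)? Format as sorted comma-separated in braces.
Constraint 1 (U < Y) on D(U)={1,2,4,7} D(Y)={1,2,5,6}: U {1,2,4,7}->{1,2,4}; Y {1,2,5,6}->{2,5,6}
Constraint 2 (U < Y) on D(U)={1,2,4} D(Y)={2,5,6}: no change
Constraint 3 (U < Z) on D(U)={1,2,4} D(Z)={1,4,5,8}: Z {1,4,5,8}->{4,5,8}
Constraint 4 (Y < U) on D(Y)={2,5,6} D(U)={1,2,4}: Y {2,5,6}->{2}; U {1,2,4}->{4}
So after all 4 constraints: D(Y) = {2}

Answer: {2}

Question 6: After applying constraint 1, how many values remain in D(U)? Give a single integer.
Answer: 3

Derivation:
Constraint 1 (U < Y) on D(U)={1,2,4,7} D(Y)={1,2,5,6}: U {1,2,4,7}->{1,2,4}; Y {1,2,5,6}->{2,5,6}
So after constraint 1: D(U)={1,2,4}, size = 3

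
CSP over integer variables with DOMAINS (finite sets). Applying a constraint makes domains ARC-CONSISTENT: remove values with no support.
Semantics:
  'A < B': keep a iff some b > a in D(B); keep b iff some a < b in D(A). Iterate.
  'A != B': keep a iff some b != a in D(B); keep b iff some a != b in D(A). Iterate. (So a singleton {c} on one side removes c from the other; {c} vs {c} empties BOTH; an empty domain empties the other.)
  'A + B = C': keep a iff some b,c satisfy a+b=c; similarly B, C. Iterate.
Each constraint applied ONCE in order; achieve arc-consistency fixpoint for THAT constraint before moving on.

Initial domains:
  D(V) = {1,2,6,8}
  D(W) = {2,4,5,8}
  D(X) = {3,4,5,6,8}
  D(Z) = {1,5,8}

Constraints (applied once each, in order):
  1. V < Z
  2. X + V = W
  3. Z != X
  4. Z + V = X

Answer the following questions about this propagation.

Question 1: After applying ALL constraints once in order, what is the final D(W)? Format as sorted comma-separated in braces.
Constraint 1 (V < Z) on D(V)={1,2,6,8} D(Z)={1,5,8}: V {1,2,6,8}->{1,2,6}; Z {1,5,8}->{5,8}
Constraint 2 (X + V = W) on D(X)={3,4,5,6,8} D(V)={1,2,6} D(W)={2,4,5,8}: X {3,4,5,6,8}->{3,4,6}; V {1,2,6}->{1,2}; W {2,4,5,8}->{4,5,8}
Constraint 3 (Z != X) on D(Z)={5,8} D(X)={3,4,6}: no change
Constraint 4 (Z + V = X) on D(Z)={5,8} D(V)={1,2} D(X)={3,4,6}: Z {5,8}->{5}; V {1,2}->{1}; X {3,4,6}->{6}
So after all 4 constraints: D(W) = {4,5,8}

Answer: {4,5,8}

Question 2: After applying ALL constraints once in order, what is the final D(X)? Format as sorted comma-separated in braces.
Constraint 1 (V < Z) on D(V)={1,2,6,8} D(Z)={1,5,8}: V {1,2,6,8}->{1,2,6}; Z {1,5,8}->{5,8}
Constraint 2 (X + V = W) on D(X)={3,4,5,6,8} D(V)={1,2,6} D(W)={2,4,5,8}: X {3,4,5,6,8}->{3,4,6}; V {1,2,6}->{1,2}; W {2,4,5,8}->{4,5,8}
Constraint 3 (Z != X) on D(Z)={5,8} D(X)={3,4,6}: no change
Constraint 4 (Z + V = X) on D(Z)={5,8} D(V)={1,2} D(X)={3,4,6}: Z {5,8}->{5}; V {1,2}->{1}; X {3,4,6}->{6}
So after all 4 constraints: D(X) = {6}

Answer: {6}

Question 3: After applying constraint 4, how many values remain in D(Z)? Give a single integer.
Constraint 1 (V < Z) on D(V)={1,2,6,8} D(Z)={1,5,8}: V {1,2,6,8}->{1,2,6}; Z {1,5,8}->{5,8}
Constraint 2 (X + V = W) on D(X)={3,4,5,6,8} D(V)={1,2,6} D(W)={2,4,5,8}: X {3,4,5,6,8}->{3,4,6}; V {1,2,6}->{1,2}; W {2,4,5,8}->{4,5,8}
Constraint 3 (Z != X) on D(Z)={5,8} D(X)={3,4,6}: no change
Constraint 4 (Z + V = X) on D(Z)={5,8} D(V)={1,2} D(X)={3,4,6}: Z {5,8}->{5}; V {1,2}->{1}; X {3,4,6}->{6}
So after constraint 4: D(Z)={5}, size = 1

Answer: 1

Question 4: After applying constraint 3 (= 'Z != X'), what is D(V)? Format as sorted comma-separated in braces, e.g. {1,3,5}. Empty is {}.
Constraint 1 (V < Z) on D(V)={1,2,6,8} D(Z)={1,5,8}: V {1,2,6,8}->{1,2,6}; Z {1,5,8}->{5,8}
Constraint 2 (X + V = W) on D(X)={3,4,5,6,8} D(V)={1,2,6} D(W)={2,4,5,8}: X {3,4,5,6,8}->{3,4,6}; V {1,2,6}->{1,2}; W {2,4,5,8}->{4,5,8}
Constraint 3 (Z != X) on D(Z)={5,8} D(X)={3,4,6}: no change
So after constraint 3: D(V) = {1,2}

Answer: {1,2}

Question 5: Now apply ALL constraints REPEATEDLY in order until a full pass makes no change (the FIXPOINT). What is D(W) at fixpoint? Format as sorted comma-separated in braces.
pass 0 (initial): D(W)={2,4,5,8}
pass 1: V {1,2,6,8}->{1}; W {2,4,5,8}->{4,5,8}; X {3,4,5,6,8}->{6}; Z {1,5,8}->{5}
pass 2: V {1}->{}; W {4,5,8}->{}; X {6}->{}; Z {5}->{}
pass 3: no change
Fixpoint after 3 passes: D(W) = {}

Answer: {}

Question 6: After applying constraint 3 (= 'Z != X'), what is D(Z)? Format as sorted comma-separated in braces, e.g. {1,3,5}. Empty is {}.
Constraint 1 (V < Z) on D(V)={1,2,6,8} D(Z)={1,5,8}: V {1,2,6,8}->{1,2,6}; Z {1,5,8}->{5,8}
Constraint 2 (X + V = W) on D(X)={3,4,5,6,8} D(V)={1,2,6} D(W)={2,4,5,8}: X {3,4,5,6,8}->{3,4,6}; V {1,2,6}->{1,2}; W {2,4,5,8}->{4,5,8}
Constraint 3 (Z != X) on D(Z)={5,8} D(X)={3,4,6}: no change
So after constraint 3: D(Z) = {5,8}

Answer: {5,8}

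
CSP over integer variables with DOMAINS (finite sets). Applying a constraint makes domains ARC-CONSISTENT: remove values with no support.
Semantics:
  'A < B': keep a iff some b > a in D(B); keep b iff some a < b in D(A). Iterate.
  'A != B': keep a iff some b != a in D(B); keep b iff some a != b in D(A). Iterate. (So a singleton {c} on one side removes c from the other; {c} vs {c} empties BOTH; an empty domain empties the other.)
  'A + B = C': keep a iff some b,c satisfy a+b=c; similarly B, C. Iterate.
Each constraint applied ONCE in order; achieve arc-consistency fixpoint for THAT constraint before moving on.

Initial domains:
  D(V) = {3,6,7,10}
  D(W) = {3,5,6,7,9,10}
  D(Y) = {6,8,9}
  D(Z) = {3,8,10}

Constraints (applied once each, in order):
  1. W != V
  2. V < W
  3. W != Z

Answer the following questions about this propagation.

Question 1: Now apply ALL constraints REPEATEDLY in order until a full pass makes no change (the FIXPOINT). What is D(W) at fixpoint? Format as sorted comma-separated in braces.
Answer: {5,6,7,9,10}

Derivation:
pass 0 (initial): D(W)={3,5,6,7,9,10}
pass 1: V {3,6,7,10}->{3,6,7}; W {3,5,6,7,9,10}->{5,6,7,9,10}
pass 2: no change
Fixpoint after 2 passes: D(W) = {5,6,7,9,10}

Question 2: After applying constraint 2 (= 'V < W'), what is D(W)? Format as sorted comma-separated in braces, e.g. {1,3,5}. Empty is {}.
Constraint 1 (W != V) on D(W)={3,5,6,7,9,10} D(V)={3,6,7,10}: no change
Constraint 2 (V < W) on D(V)={3,6,7,10} D(W)={3,5,6,7,9,10}: V {3,6,7,10}->{3,6,7}; W {3,5,6,7,9,10}->{5,6,7,9,10}
So after constraint 2: D(W) = {5,6,7,9,10}

Answer: {5,6,7,9,10}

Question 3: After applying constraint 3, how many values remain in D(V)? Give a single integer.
Constraint 1 (W != V) on D(W)={3,5,6,7,9,10} D(V)={3,6,7,10}: no change
Constraint 2 (V < W) on D(V)={3,6,7,10} D(W)={3,5,6,7,9,10}: V {3,6,7,10}->{3,6,7}; W {3,5,6,7,9,10}->{5,6,7,9,10}
Constraint 3 (W != Z) on D(W)={5,6,7,9,10} D(Z)={3,8,10}: no change
So after constraint 3: D(V)={3,6,7}, size = 3

Answer: 3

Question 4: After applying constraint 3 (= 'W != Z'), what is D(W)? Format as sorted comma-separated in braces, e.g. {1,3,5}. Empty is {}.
Constraint 1 (W != V) on D(W)={3,5,6,7,9,10} D(V)={3,6,7,10}: no change
Constraint 2 (V < W) on D(V)={3,6,7,10} D(W)={3,5,6,7,9,10}: V {3,6,7,10}->{3,6,7}; W {3,5,6,7,9,10}->{5,6,7,9,10}
Constraint 3 (W != Z) on D(W)={5,6,7,9,10} D(Z)={3,8,10}: no change
So after constraint 3: D(W) = {5,6,7,9,10}

Answer: {5,6,7,9,10}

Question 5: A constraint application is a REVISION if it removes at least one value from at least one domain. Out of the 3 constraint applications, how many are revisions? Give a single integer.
Constraint 1 (W != V) on D(W)={3,5,6,7,9,10} D(V)={3,6,7,10}: no change => not a revision
Constraint 2 (V < W) on D(V)={3,6,7,10} D(W)={3,5,6,7,9,10}: V {3,6,7,10}->{3,6,7}; W {3,5,6,7,9,10}->{5,6,7,9,10} => REVISION
Constraint 3 (W != Z) on D(W)={5,6,7,9,10} D(Z)={3,8,10}: no change => not a revision
Total revisions = 1

Answer: 1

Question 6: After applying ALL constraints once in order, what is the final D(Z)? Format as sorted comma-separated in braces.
Constraint 1 (W != V) on D(W)={3,5,6,7,9,10} D(V)={3,6,7,10}: no change
Constraint 2 (V < W) on D(V)={3,6,7,10} D(W)={3,5,6,7,9,10}: V {3,6,7,10}->{3,6,7}; W {3,5,6,7,9,10}->{5,6,7,9,10}
Constraint 3 (W != Z) on D(W)={5,6,7,9,10} D(Z)={3,8,10}: no change
So after all 3 constraints: D(Z) = {3,8,10}

Answer: {3,8,10}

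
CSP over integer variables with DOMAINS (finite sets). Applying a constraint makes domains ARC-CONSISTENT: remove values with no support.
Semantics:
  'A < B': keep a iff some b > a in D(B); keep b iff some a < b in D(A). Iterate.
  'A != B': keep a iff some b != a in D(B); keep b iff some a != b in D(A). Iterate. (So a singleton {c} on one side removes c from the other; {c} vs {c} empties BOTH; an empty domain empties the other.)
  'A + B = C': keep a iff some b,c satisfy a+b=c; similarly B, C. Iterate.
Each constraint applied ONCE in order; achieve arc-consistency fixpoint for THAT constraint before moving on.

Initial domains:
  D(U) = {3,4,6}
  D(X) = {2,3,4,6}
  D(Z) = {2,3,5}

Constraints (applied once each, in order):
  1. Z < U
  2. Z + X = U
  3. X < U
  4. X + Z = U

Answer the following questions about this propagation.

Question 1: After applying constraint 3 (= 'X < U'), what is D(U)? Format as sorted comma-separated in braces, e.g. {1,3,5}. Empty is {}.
Constraint 1 (Z < U) on D(Z)={2,3,5} D(U)={3,4,6}: no change
Constraint 2 (Z + X = U) on D(Z)={2,3,5} D(X)={2,3,4,6} D(U)={3,4,6}: Z {2,3,5}->{2,3}; X {2,3,4,6}->{2,3,4}; U {3,4,6}->{4,6}
Constraint 3 (X < U) on D(X)={2,3,4} D(U)={4,6}: no change
So after constraint 3: D(U) = {4,6}

Answer: {4,6}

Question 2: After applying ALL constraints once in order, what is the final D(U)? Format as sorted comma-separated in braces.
Answer: {4,6}

Derivation:
Constraint 1 (Z < U) on D(Z)={2,3,5} D(U)={3,4,6}: no change
Constraint 2 (Z + X = U) on D(Z)={2,3,5} D(X)={2,3,4,6} D(U)={3,4,6}: Z {2,3,5}->{2,3}; X {2,3,4,6}->{2,3,4}; U {3,4,6}->{4,6}
Constraint 3 (X < U) on D(X)={2,3,4} D(U)={4,6}: no change
Constraint 4 (X + Z = U) on D(X)={2,3,4} D(Z)={2,3} D(U)={4,6}: no change
So after all 4 constraints: D(U) = {4,6}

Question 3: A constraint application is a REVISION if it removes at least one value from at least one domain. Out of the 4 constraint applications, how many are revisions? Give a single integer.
Constraint 1 (Z < U) on D(Z)={2,3,5} D(U)={3,4,6}: no change => not a revision
Constraint 2 (Z + X = U) on D(Z)={2,3,5} D(X)={2,3,4,6} D(U)={3,4,6}: Z {2,3,5}->{2,3}; X {2,3,4,6}->{2,3,4}; U {3,4,6}->{4,6} => REVISION
Constraint 3 (X < U) on D(X)={2,3,4} D(U)={4,6}: no change => not a revision
Constraint 4 (X + Z = U) on D(X)={2,3,4} D(Z)={2,3} D(U)={4,6}: no change => not a revision
Total revisions = 1

Answer: 1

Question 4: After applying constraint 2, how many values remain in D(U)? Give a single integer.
Constraint 1 (Z < U) on D(Z)={2,3,5} D(U)={3,4,6}: no change
Constraint 2 (Z + X = U) on D(Z)={2,3,5} D(X)={2,3,4,6} D(U)={3,4,6}: Z {2,3,5}->{2,3}; X {2,3,4,6}->{2,3,4}; U {3,4,6}->{4,6}
So after constraint 2: D(U)={4,6}, size = 2

Answer: 2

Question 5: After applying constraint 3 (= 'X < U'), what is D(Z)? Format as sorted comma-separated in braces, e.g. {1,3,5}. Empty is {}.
Answer: {2,3}

Derivation:
Constraint 1 (Z < U) on D(Z)={2,3,5} D(U)={3,4,6}: no change
Constraint 2 (Z + X = U) on D(Z)={2,3,5} D(X)={2,3,4,6} D(U)={3,4,6}: Z {2,3,5}->{2,3}; X {2,3,4,6}->{2,3,4}; U {3,4,6}->{4,6}
Constraint 3 (X < U) on D(X)={2,3,4} D(U)={4,6}: no change
So after constraint 3: D(Z) = {2,3}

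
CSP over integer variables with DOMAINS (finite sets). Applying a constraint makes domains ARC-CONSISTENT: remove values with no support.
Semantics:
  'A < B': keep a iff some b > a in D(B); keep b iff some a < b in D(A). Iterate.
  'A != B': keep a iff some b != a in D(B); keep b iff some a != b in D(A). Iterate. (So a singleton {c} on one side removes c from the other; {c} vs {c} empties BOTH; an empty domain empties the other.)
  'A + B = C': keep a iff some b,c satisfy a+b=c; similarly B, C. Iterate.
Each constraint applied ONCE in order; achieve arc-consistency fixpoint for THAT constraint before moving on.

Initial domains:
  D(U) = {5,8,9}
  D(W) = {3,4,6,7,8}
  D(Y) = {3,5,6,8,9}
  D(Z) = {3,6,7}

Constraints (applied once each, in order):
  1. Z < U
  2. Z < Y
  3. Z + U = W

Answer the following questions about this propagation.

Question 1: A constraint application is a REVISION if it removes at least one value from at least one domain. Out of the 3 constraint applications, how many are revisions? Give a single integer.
Answer: 2

Derivation:
Constraint 1 (Z < U) on D(Z)={3,6,7} D(U)={5,8,9}: no change => not a revision
Constraint 2 (Z < Y) on D(Z)={3,6,7} D(Y)={3,5,6,8,9}: Y {3,5,6,8,9}->{5,6,8,9} => REVISION
Constraint 3 (Z + U = W) on D(Z)={3,6,7} D(U)={5,8,9} D(W)={3,4,6,7,8}: Z {3,6,7}->{3}; U {5,8,9}->{5}; W {3,4,6,7,8}->{8} => REVISION
Total revisions = 2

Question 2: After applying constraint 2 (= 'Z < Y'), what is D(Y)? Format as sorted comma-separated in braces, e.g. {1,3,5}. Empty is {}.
Answer: {5,6,8,9}

Derivation:
Constraint 1 (Z < U) on D(Z)={3,6,7} D(U)={5,8,9}: no change
Constraint 2 (Z < Y) on D(Z)={3,6,7} D(Y)={3,5,6,8,9}: Y {3,5,6,8,9}->{5,6,8,9}
So after constraint 2: D(Y) = {5,6,8,9}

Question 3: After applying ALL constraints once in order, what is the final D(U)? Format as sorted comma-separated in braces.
Constraint 1 (Z < U) on D(Z)={3,6,7} D(U)={5,8,9}: no change
Constraint 2 (Z < Y) on D(Z)={3,6,7} D(Y)={3,5,6,8,9}: Y {3,5,6,8,9}->{5,6,8,9}
Constraint 3 (Z + U = W) on D(Z)={3,6,7} D(U)={5,8,9} D(W)={3,4,6,7,8}: Z {3,6,7}->{3}; U {5,8,9}->{5}; W {3,4,6,7,8}->{8}
So after all 3 constraints: D(U) = {5}

Answer: {5}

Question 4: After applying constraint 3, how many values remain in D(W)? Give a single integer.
Answer: 1

Derivation:
Constraint 1 (Z < U) on D(Z)={3,6,7} D(U)={5,8,9}: no change
Constraint 2 (Z < Y) on D(Z)={3,6,7} D(Y)={3,5,6,8,9}: Y {3,5,6,8,9}->{5,6,8,9}
Constraint 3 (Z + U = W) on D(Z)={3,6,7} D(U)={5,8,9} D(W)={3,4,6,7,8}: Z {3,6,7}->{3}; U {5,8,9}->{5}; W {3,4,6,7,8}->{8}
So after constraint 3: D(W)={8}, size = 1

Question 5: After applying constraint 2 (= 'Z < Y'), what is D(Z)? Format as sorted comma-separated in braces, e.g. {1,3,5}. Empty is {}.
Answer: {3,6,7}

Derivation:
Constraint 1 (Z < U) on D(Z)={3,6,7} D(U)={5,8,9}: no change
Constraint 2 (Z < Y) on D(Z)={3,6,7} D(Y)={3,5,6,8,9}: Y {3,5,6,8,9}->{5,6,8,9}
So after constraint 2: D(Z) = {3,6,7}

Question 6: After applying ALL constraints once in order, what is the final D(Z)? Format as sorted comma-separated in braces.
Constraint 1 (Z < U) on D(Z)={3,6,7} D(U)={5,8,9}: no change
Constraint 2 (Z < Y) on D(Z)={3,6,7} D(Y)={3,5,6,8,9}: Y {3,5,6,8,9}->{5,6,8,9}
Constraint 3 (Z + U = W) on D(Z)={3,6,7} D(U)={5,8,9} D(W)={3,4,6,7,8}: Z {3,6,7}->{3}; U {5,8,9}->{5}; W {3,4,6,7,8}->{8}
So after all 3 constraints: D(Z) = {3}

Answer: {3}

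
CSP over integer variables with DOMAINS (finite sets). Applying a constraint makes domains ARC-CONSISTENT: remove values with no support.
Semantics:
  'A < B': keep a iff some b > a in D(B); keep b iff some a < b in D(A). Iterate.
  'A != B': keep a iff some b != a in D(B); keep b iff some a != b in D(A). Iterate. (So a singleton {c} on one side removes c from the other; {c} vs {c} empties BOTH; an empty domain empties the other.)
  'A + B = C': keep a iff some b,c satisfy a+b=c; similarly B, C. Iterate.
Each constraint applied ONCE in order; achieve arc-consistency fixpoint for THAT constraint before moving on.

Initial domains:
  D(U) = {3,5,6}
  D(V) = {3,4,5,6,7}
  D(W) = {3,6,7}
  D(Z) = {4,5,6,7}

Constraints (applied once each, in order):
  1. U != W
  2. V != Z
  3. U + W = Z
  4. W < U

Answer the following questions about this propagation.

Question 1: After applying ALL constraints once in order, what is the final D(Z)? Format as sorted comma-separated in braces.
Answer: {6}

Derivation:
Constraint 1 (U != W) on D(U)={3,5,6} D(W)={3,6,7}: no change
Constraint 2 (V != Z) on D(V)={3,4,5,6,7} D(Z)={4,5,6,7}: no change
Constraint 3 (U + W = Z) on D(U)={3,5,6} D(W)={3,6,7} D(Z)={4,5,6,7}: U {3,5,6}->{3}; W {3,6,7}->{3}; Z {4,5,6,7}->{6}
Constraint 4 (W < U) on D(W)={3} D(U)={3}: W {3}->{}; U {3}->{}
So after all 4 constraints: D(Z) = {6}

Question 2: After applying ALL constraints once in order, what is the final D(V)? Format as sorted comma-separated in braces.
Answer: {3,4,5,6,7}

Derivation:
Constraint 1 (U != W) on D(U)={3,5,6} D(W)={3,6,7}: no change
Constraint 2 (V != Z) on D(V)={3,4,5,6,7} D(Z)={4,5,6,7}: no change
Constraint 3 (U + W = Z) on D(U)={3,5,6} D(W)={3,6,7} D(Z)={4,5,6,7}: U {3,5,6}->{3}; W {3,6,7}->{3}; Z {4,5,6,7}->{6}
Constraint 4 (W < U) on D(W)={3} D(U)={3}: W {3}->{}; U {3}->{}
So after all 4 constraints: D(V) = {3,4,5,6,7}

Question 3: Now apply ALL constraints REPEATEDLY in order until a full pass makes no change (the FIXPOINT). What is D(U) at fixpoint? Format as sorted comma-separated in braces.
pass 0 (initial): D(U)={3,5,6}
pass 1: U {3,5,6}->{}; W {3,6,7}->{}; Z {4,5,6,7}->{6}
pass 2: V {3,4,5,6,7}->{3,4,5,7}; Z {6}->{}
pass 3: V {3,4,5,7}->{}
pass 4: no change
Fixpoint after 4 passes: D(U) = {}

Answer: {}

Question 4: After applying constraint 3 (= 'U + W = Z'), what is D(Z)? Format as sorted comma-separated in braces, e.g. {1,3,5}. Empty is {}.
Answer: {6}

Derivation:
Constraint 1 (U != W) on D(U)={3,5,6} D(W)={3,6,7}: no change
Constraint 2 (V != Z) on D(V)={3,4,5,6,7} D(Z)={4,5,6,7}: no change
Constraint 3 (U + W = Z) on D(U)={3,5,6} D(W)={3,6,7} D(Z)={4,5,6,7}: U {3,5,6}->{3}; W {3,6,7}->{3}; Z {4,5,6,7}->{6}
So after constraint 3: D(Z) = {6}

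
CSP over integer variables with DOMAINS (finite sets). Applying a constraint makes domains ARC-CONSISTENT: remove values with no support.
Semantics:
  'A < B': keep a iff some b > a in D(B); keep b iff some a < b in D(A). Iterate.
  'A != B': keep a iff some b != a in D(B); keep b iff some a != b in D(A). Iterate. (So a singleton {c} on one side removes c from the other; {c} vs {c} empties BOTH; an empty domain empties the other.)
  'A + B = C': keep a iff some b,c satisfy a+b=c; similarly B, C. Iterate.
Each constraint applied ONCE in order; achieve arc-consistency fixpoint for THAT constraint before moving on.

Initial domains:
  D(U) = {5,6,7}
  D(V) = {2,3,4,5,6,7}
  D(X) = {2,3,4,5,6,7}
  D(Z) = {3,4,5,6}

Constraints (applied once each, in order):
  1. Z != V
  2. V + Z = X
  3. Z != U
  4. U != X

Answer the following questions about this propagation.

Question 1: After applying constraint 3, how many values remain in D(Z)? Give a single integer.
Answer: 3

Derivation:
Constraint 1 (Z != V) on D(Z)={3,4,5,6} D(V)={2,3,4,5,6,7}: no change
Constraint 2 (V + Z = X) on D(V)={2,3,4,5,6,7} D(Z)={3,4,5,6} D(X)={2,3,4,5,6,7}: V {2,3,4,5,6,7}->{2,3,4}; Z {3,4,5,6}->{3,4,5}; X {2,3,4,5,6,7}->{5,6,7}
Constraint 3 (Z != U) on D(Z)={3,4,5} D(U)={5,6,7}: no change
So after constraint 3: D(Z)={3,4,5}, size = 3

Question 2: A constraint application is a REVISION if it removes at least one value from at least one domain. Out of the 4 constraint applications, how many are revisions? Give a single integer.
Answer: 1

Derivation:
Constraint 1 (Z != V) on D(Z)={3,4,5,6} D(V)={2,3,4,5,6,7}: no change => not a revision
Constraint 2 (V + Z = X) on D(V)={2,3,4,5,6,7} D(Z)={3,4,5,6} D(X)={2,3,4,5,6,7}: V {2,3,4,5,6,7}->{2,3,4}; Z {3,4,5,6}->{3,4,5}; X {2,3,4,5,6,7}->{5,6,7} => REVISION
Constraint 3 (Z != U) on D(Z)={3,4,5} D(U)={5,6,7}: no change => not a revision
Constraint 4 (U != X) on D(U)={5,6,7} D(X)={5,6,7}: no change => not a revision
Total revisions = 1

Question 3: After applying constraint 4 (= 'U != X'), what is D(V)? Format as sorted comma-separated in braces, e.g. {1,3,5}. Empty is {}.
Answer: {2,3,4}

Derivation:
Constraint 1 (Z != V) on D(Z)={3,4,5,6} D(V)={2,3,4,5,6,7}: no change
Constraint 2 (V + Z = X) on D(V)={2,3,4,5,6,7} D(Z)={3,4,5,6} D(X)={2,3,4,5,6,7}: V {2,3,4,5,6,7}->{2,3,4}; Z {3,4,5,6}->{3,4,5}; X {2,3,4,5,6,7}->{5,6,7}
Constraint 3 (Z != U) on D(Z)={3,4,5} D(U)={5,6,7}: no change
Constraint 4 (U != X) on D(U)={5,6,7} D(X)={5,6,7}: no change
So after constraint 4: D(V) = {2,3,4}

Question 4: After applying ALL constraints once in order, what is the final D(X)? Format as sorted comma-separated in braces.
Answer: {5,6,7}

Derivation:
Constraint 1 (Z != V) on D(Z)={3,4,5,6} D(V)={2,3,4,5,6,7}: no change
Constraint 2 (V + Z = X) on D(V)={2,3,4,5,6,7} D(Z)={3,4,5,6} D(X)={2,3,4,5,6,7}: V {2,3,4,5,6,7}->{2,3,4}; Z {3,4,5,6}->{3,4,5}; X {2,3,4,5,6,7}->{5,6,7}
Constraint 3 (Z != U) on D(Z)={3,4,5} D(U)={5,6,7}: no change
Constraint 4 (U != X) on D(U)={5,6,7} D(X)={5,6,7}: no change
So after all 4 constraints: D(X) = {5,6,7}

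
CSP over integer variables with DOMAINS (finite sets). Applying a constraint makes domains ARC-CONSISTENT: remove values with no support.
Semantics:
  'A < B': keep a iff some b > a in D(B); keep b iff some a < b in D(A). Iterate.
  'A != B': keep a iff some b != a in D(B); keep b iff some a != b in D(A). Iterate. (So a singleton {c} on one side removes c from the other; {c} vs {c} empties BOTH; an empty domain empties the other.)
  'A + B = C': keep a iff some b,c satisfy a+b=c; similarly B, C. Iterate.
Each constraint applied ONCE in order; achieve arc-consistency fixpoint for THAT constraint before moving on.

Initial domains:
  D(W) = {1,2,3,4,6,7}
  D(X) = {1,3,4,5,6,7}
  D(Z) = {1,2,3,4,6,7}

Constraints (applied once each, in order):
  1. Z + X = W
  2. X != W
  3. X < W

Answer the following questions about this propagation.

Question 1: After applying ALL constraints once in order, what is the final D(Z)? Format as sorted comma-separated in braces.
Constraint 1 (Z + X = W) on D(Z)={1,2,3,4,6,7} D(X)={1,3,4,5,6,7} D(W)={1,2,3,4,6,7}: Z {1,2,3,4,6,7}->{1,2,3,4,6}; X {1,3,4,5,6,7}->{1,3,4,5,6}; W {1,2,3,4,6,7}->{2,3,4,6,7}
Constraint 2 (X != W) on D(X)={1,3,4,5,6} D(W)={2,3,4,6,7}: no change
Constraint 3 (X < W) on D(X)={1,3,4,5,6} D(W)={2,3,4,6,7}: no change
So after all 3 constraints: D(Z) = {1,2,3,4,6}

Answer: {1,2,3,4,6}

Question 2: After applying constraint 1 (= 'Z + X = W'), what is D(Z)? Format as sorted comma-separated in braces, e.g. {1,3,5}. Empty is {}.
Constraint 1 (Z + X = W) on D(Z)={1,2,3,4,6,7} D(X)={1,3,4,5,6,7} D(W)={1,2,3,4,6,7}: Z {1,2,3,4,6,7}->{1,2,3,4,6}; X {1,3,4,5,6,7}->{1,3,4,5,6}; W {1,2,3,4,6,7}->{2,3,4,6,7}
So after constraint 1: D(Z) = {1,2,3,4,6}

Answer: {1,2,3,4,6}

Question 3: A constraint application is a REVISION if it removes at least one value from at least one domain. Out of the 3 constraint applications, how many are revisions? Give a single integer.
Constraint 1 (Z + X = W) on D(Z)={1,2,3,4,6,7} D(X)={1,3,4,5,6,7} D(W)={1,2,3,4,6,7}: Z {1,2,3,4,6,7}->{1,2,3,4,6}; X {1,3,4,5,6,7}->{1,3,4,5,6}; W {1,2,3,4,6,7}->{2,3,4,6,7} => REVISION
Constraint 2 (X != W) on D(X)={1,3,4,5,6} D(W)={2,3,4,6,7}: no change => not a revision
Constraint 3 (X < W) on D(X)={1,3,4,5,6} D(W)={2,3,4,6,7}: no change => not a revision
Total revisions = 1

Answer: 1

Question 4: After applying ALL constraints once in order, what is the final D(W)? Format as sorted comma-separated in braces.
Constraint 1 (Z + X = W) on D(Z)={1,2,3,4,6,7} D(X)={1,3,4,5,6,7} D(W)={1,2,3,4,6,7}: Z {1,2,3,4,6,7}->{1,2,3,4,6}; X {1,3,4,5,6,7}->{1,3,4,5,6}; W {1,2,3,4,6,7}->{2,3,4,6,7}
Constraint 2 (X != W) on D(X)={1,3,4,5,6} D(W)={2,3,4,6,7}: no change
Constraint 3 (X < W) on D(X)={1,3,4,5,6} D(W)={2,3,4,6,7}: no change
So after all 3 constraints: D(W) = {2,3,4,6,7}

Answer: {2,3,4,6,7}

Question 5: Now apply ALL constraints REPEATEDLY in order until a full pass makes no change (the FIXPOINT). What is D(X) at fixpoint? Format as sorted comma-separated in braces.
Answer: {1,3,4,5,6}

Derivation:
pass 0 (initial): D(X)={1,3,4,5,6,7}
pass 1: W {1,2,3,4,6,7}->{2,3,4,6,7}; X {1,3,4,5,6,7}->{1,3,4,5,6}; Z {1,2,3,4,6,7}->{1,2,3,4,6}
pass 2: no change
Fixpoint after 2 passes: D(X) = {1,3,4,5,6}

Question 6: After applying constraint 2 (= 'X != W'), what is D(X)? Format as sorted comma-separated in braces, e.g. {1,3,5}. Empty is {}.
Constraint 1 (Z + X = W) on D(Z)={1,2,3,4,6,7} D(X)={1,3,4,5,6,7} D(W)={1,2,3,4,6,7}: Z {1,2,3,4,6,7}->{1,2,3,4,6}; X {1,3,4,5,6,7}->{1,3,4,5,6}; W {1,2,3,4,6,7}->{2,3,4,6,7}
Constraint 2 (X != W) on D(X)={1,3,4,5,6} D(W)={2,3,4,6,7}: no change
So after constraint 2: D(X) = {1,3,4,5,6}

Answer: {1,3,4,5,6}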